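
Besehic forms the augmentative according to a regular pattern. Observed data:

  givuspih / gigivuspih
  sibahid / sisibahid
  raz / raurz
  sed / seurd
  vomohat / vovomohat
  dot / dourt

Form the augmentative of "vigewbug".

vivigewbug

vomohat and dot both end in -t yet inflect differently (vovomohat, dourt), so the final letter is not what conditions the rule; the number of vowels is.
"vigewbug" has 3 vowels. The stems with 3 vowels (sibahid → sisibahid, givuspih → gigivuspih, vomohat → vovomohat) repeat the first consonant+vowel as a prefix.
The other pattern: stems with 1 vowel insert -ur- after the first vowel.
So vigewbug → vivigewbug.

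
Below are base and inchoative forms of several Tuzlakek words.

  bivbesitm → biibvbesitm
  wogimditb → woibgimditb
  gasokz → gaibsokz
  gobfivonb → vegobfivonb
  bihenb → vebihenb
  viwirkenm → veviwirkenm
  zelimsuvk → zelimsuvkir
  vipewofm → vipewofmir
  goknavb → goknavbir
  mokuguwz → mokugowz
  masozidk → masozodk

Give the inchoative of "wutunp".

wogimditb and gobfivonb both end in -b yet inflect differently (woibgimditb, vegobfivonb), so the final letter is not what conditions the rule; the second-to-last letter is.
"wutunp" has second-to-last letter 'n'. The stems whose second-to-last letter is 'n' (gobfivonb → vegobfivonb, bihenb → vebihenb, viwirkenm → veviwirkenm) add the prefix ve-.
So wutunp → vewutunp.

vewutunp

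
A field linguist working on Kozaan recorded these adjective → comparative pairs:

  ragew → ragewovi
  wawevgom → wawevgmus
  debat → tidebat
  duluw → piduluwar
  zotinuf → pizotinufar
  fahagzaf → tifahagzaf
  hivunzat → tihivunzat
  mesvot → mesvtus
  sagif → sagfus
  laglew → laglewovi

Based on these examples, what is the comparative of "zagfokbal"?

tizagfokbal

duluw and laglew both end in -w yet inflect differently (piduluwar, laglewovi), so the final letter is not what conditions the rule; the last vowel is.
"zagfokbal" has last vowel 'a'. The stems whose last vowel is 'a' (fahagzaf → tifahagzaf, hivunzat → tihivunzat, debat → tidebat) add the prefix ti-.
So zagfokbal → tizagfokbal.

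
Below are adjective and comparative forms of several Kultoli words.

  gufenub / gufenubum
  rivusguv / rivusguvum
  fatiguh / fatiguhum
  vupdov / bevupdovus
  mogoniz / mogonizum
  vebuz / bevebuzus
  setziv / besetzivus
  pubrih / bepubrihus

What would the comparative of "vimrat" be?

bevimratus

mogoniz and vebuz both end in -z yet inflect differently (mogonizum, bevebuzus), so the final letter is not what conditions the rule; the number of vowels is.
"vimrat" has 2 vowels. The stems with 2 vowels (vebuz → bevebuzus, vupdov → bevupdovus, setziv → besetzivus) add be- … -us around the stem.
The other pattern: stems with 3 vowels add -um.
So vimrat → bevimratus.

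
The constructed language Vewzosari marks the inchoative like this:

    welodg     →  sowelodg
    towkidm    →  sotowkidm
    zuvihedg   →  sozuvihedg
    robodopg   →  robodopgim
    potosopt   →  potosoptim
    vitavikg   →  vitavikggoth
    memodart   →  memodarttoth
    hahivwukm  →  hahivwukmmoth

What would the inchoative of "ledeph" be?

welodg and robodopg both end in -g yet inflect differently (sowelodg, robodopgim), so the final letter is not what conditions the rule; the second-to-last letter is.
"ledeph" has second-to-last letter 'p'. The stems whose second-to-last letter is 'p' (robodopg → robodopgim, potosopt → potosoptim) add -im.
The other patterns: stems whose second-to-last letter is 'd' add the prefix so-; stems whose second-to-last letter is 'k' or 'r' double the final consonant and add -oth.
So ledeph → ledephim.

ledephim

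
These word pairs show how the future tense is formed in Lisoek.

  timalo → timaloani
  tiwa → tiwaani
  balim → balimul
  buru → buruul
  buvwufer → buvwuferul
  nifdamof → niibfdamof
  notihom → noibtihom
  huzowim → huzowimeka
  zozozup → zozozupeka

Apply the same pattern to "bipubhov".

bipubhovul

balim and notihom both end in -m yet inflect differently (balimul, noibtihom), so the final letter is not what conditions the rule; the first letter is.
"bipubhov" begins with b-. The stems beginning with b- (balim → balimul, buru → buruul, buvwufer → buvwuferul) add -ul.
So bipubhov → bipubhovul.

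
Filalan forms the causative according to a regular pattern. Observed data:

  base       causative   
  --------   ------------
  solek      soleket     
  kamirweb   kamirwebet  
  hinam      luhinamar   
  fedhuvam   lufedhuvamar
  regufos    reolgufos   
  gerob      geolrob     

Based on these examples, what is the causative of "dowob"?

doolwob

kamirweb and gerob both end in -b yet inflect differently (kamirwebet, geolrob), so the final letter is not what conditions the rule; the last vowel is.
"dowob" has last vowel 'o'. The stems whose last vowel is 'o' (regufos → reolgufos, gerob → geolrob) insert -ol- after the first vowel.
The other patterns: stems whose last vowel is 'e' add -et; stems whose last vowel is 'a' add lu- … -ar around the stem.
So dowob → doolwob.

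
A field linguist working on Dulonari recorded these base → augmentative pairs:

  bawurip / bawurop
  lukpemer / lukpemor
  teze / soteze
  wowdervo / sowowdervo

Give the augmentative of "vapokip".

lukpemer and teze both have last vowel 'e' yet inflect differently (lukpemor, soteze), so the last vowel is not what conditions the rule; whether the stem ends in a vowel or a consonant is.
"vapokip" ends in a consonant. The stems ending in a consonant (bawurip → bawurop, lukpemer → lukpemor) change the last vowel to 'o'.
The other pattern: stems ending in a vowel add the prefix so-.
So vapokip → vapokop.

vapokop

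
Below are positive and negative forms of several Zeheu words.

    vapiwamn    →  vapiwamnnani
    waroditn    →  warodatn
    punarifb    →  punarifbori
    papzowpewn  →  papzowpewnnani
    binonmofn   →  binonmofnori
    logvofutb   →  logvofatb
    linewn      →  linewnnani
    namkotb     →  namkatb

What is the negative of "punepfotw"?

punepfatw

waroditn and binonmofn both end in -n yet inflect differently (warodatn, binonmofnori), so the final letter is not what conditions the rule; the second-to-last letter is.
"punepfotw" has second-to-last letter 't'. The stems whose second-to-last letter is 't' (namkotb → namkatb, logvofutb → logvofatb, waroditn → warodatn) change the last vowel to 'a'.
So punepfotw → punepfatw.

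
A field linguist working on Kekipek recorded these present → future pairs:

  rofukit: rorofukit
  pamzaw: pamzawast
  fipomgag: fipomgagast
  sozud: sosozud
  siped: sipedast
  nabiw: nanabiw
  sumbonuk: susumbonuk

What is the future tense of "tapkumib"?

siped and sozud both end in -d yet inflect differently (sipedast, sosozud), so the final letter is not what conditions the rule; the last vowel is.
"tapkumib" has last vowel 'i'. The stems whose last vowel is 'i' (nabiw → nanabiw, rofukit → rorofukit) repeat the first consonant+vowel as a prefix.
So tapkumib → tatapkumib.

tatapkumib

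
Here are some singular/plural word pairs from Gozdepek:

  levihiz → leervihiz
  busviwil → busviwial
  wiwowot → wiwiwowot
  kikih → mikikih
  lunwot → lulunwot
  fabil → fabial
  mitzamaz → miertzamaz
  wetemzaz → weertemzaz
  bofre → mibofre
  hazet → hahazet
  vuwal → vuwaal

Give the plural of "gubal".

levihiz and fabil both have last vowel 'i' yet inflect differently (leervihiz, fabial), so the last vowel is not what conditions the rule; the final letter is.
"gubal" ends in -l. The stems ending in -l (fabil → fabial, vuwal → vuwaal, busviwil → busviwial) drop the final letter and add -al.
So gubal → gubaal.

gubaal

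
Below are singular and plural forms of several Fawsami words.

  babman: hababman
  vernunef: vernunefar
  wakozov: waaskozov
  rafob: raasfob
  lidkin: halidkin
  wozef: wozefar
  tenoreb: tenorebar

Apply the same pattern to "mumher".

"mumher" has last vowel 'e'. The stems whose last vowel is 'e' (wozef → wozefar, vernunef → vernunefar, tenoreb → tenorebar) add -ar.
So mumher → mumherar.

mumherar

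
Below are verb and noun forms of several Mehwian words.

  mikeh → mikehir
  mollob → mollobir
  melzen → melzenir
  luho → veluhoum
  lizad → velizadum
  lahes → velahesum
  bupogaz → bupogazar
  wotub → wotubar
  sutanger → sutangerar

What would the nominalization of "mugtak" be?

mollob and wotub both end in -b yet inflect differently (mollobir, wotubar), so the final letter is not what conditions the rule; the first letter is.
"mugtak" begins with m-. The stems beginning with m- (mikeh → mikehir, mollob → mollobir, melzen → melzenir) add -ir.
So mugtak → mugtakir.

mugtakir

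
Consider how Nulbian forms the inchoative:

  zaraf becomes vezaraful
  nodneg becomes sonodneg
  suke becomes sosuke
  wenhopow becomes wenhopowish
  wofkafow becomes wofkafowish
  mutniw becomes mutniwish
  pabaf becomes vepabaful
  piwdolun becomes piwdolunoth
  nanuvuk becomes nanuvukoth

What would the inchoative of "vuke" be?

"vuke" ends in -e. The one such stem in the data (suke → sosuke) adds the prefix so-, so the same rule applies.
The other patterns: stems ending in -w add -ish; stems ending in -k or -n add -oth; stems ending in -f add ve- … -ul around the stem.
So vuke → sovuke.

sovuke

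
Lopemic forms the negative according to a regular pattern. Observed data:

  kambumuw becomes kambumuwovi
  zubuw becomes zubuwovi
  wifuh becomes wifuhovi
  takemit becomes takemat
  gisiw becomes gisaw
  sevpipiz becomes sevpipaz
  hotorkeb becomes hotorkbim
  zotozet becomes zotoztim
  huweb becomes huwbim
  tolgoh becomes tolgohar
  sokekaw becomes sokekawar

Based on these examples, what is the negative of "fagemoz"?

"fagemoz" has last vowel 'o'. The one such stem in the data (tolgoh → tolgohar) adds -ar, so the same rule applies.
So fagemoz → fagemozar.

fagemozar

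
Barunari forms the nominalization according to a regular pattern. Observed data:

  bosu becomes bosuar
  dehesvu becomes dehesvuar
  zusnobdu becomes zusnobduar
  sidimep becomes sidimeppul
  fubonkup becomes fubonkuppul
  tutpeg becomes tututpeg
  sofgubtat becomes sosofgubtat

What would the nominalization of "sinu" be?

sinuar

bosu and fubonkup both have last vowel 'u' yet inflect differently (bosuar, fubonkuppul), so the last vowel is not what conditions the rule; the final letter is.
"sinu" ends in -u. The stems ending in -u (bosu → bosuar, dehesvu → dehesvuar, zusnobdu → zusnobduar) add -ar.
So sinu → sinuar.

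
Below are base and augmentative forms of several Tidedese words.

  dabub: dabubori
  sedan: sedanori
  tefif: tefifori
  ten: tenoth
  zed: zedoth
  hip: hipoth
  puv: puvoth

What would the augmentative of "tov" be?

sedan and ten both end in -n yet inflect differently (sedanori, tenoth), so the final letter is not what conditions the rule; the number of vowels is.
"tov" has 1 vowel. The stems with 1 vowel (ten → tenoth, zed → zedoth, hip → hipoth) add -oth.
The other pattern: stems with 2 vowels add -ori.
So tov → tovoth.

tovoth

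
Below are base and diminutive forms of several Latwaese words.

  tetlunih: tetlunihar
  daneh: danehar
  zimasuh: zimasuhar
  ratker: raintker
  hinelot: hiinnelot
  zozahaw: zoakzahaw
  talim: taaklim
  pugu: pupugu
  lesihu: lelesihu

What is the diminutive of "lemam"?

daneh and ratker both have last vowel 'e' yet inflect differently (danehar, raintker), so the last vowel is not what conditions the rule; the final letter is.
"lemam" ends in -m. The one such stem in the data (talim → taaklim) inserts -ak- after the first vowel (as does zozahaw), so the same rule applies.
So lemam → leakmam.

leakmam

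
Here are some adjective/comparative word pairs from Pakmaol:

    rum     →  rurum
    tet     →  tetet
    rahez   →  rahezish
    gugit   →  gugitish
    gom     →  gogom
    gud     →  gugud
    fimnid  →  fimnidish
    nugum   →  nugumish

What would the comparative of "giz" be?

gigiz

nugum and rum both end in -m yet inflect differently (nugumish, rurum), so the final letter is not what conditions the rule; the number of vowels is.
"giz" has 1 vowel. The stems with 1 vowel (rum → rurum, gud → gugud, tet → tetet) repeat the first consonant+vowel as a prefix.
The other pattern: stems with 2 vowels add -ish.
So giz → gigiz.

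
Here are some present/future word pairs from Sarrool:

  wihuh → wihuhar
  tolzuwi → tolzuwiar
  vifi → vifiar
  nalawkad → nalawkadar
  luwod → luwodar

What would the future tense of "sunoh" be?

sunohar

Every pair shown (wihuh → wihuhar, tolzuwi → tolzuwiar, vifi → vifiar, …) follows the same rule: add -ar.
So sunoh → sunohar.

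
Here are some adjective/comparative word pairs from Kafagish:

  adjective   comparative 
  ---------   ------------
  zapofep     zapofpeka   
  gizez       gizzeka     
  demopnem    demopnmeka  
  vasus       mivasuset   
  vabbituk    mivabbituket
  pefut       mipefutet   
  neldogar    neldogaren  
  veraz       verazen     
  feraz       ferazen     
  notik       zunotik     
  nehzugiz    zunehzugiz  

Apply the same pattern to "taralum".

gizez and veraz both end in -z yet inflect differently (gizzeka, verazen), so the final letter is not what conditions the rule; the last vowel is.
"taralum" has last vowel 'u'. The stems whose last vowel is 'u' (vasus → mivasuset, vabbituk → mivabbituket, pefut → mipefutet) add mi- … -et around the stem.
The other patterns: stems whose last vowel is 'e' delete the last vowel and add -eka; stems whose last vowel is 'a' add -en; stems whose last vowel is 'i' add the prefix zu-.
So taralum → mitaralumet.

mitaralumet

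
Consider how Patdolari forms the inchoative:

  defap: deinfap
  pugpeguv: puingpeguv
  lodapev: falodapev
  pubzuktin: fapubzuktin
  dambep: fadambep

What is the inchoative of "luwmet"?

pugpeguv and lodapev both end in -v yet inflect differently (puingpeguv, falodapev), so the final letter is not what conditions the rule; the last vowel is.
"luwmet" has last vowel 'e'. The stems whose last vowel is 'e' (lodapev → falodapev, dambep → fadambep) add the prefix fa-.
So luwmet → faluwmet.

faluwmet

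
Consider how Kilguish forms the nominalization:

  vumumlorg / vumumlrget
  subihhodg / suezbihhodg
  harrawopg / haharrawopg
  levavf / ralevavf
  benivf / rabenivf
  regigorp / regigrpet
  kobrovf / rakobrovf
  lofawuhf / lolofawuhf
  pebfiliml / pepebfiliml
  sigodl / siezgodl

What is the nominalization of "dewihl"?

vumumlorg and subihhodg both end in -g yet inflect differently (vumumlrget, suezbihhodg), so the final letter is not what conditions the rule; the second-to-last letter is.
"dewihl" has second-to-last letter 'h'. The one such stem in the data (lofawuhf → lolofawuhf) repeats the first consonant+vowel as a prefix (as do harrawopg, pebfiliml), so the same rule applies.
The other patterns: stems whose second-to-last letter is 'v' add the prefix ra-; stems whose second-to-last letter is 'r' delete the last vowel and add -et; stems whose second-to-last letter is 'd' insert -ez- after the first vowel.
So dewihl → dedewihl.

dedewihl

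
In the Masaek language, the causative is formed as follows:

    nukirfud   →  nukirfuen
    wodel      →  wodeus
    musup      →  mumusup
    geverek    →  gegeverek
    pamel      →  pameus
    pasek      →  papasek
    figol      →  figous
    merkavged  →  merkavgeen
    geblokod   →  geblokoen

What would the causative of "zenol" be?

zenous

merkavged and wodel both have last vowel 'e' yet inflect differently (merkavgeen, wodeus), so the last vowel is not what conditions the rule; the final letter is.
"zenol" ends in -l. The stems ending in -l (wodel → wodeus, pamel → pameus, figol → figous) drop the final letter and add -us.
So zenol → zenous.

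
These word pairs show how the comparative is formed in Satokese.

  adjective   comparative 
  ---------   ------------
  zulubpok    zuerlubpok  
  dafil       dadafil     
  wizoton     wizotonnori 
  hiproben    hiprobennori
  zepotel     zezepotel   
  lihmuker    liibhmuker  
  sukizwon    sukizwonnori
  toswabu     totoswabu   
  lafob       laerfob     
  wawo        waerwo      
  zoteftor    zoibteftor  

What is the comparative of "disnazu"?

"disnazu" ends in -u. The one such stem in the data (toswabu → totoswabu) repeats the first consonant+vowel as a prefix (as do dafil, zepotel), so the same rule applies.
So disnazu → didisnazu.

didisnazu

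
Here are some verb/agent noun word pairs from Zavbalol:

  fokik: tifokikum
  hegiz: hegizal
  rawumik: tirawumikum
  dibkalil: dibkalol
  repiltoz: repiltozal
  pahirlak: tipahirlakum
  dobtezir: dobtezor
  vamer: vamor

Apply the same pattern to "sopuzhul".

"sopuzhul" ends in -l. The one such stem in the data (dibkalil → dibkalol) changes the last vowel to 'o' (as do vamer, dobtezir), so the same rule applies.
So sopuzhul → sopuzhol.

sopuzhol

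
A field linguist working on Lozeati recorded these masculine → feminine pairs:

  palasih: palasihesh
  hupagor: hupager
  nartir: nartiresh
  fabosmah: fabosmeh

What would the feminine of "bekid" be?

bekidesh

"bekid" has last vowel 'i'. The stems whose last vowel is 'i' (nartir → nartiresh, palasih → palasihesh) add -esh.
The other pattern: stems whose last vowel is 'a' or 'o' change the last vowel to 'e'.
So bekid → bekidesh.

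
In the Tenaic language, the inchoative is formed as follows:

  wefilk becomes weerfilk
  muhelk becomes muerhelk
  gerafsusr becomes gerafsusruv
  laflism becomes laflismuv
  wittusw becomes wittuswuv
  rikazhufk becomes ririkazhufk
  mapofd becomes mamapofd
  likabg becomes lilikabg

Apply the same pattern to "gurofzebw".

gugurofzebw

"gurofzebw" has second-to-last letter 'b'. The one such stem in the data (likabg → lilikabg) repeats the first consonant+vowel as a prefix (as do rikazhufk, mapofd), so the same rule applies.
So gurofzebw → gugurofzebw.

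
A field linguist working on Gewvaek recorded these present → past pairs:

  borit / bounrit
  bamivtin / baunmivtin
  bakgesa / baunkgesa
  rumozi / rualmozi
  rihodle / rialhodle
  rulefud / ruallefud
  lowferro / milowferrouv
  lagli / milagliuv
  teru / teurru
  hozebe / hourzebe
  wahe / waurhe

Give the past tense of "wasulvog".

waursulvog

rumozi and lagli both end in -i yet inflect differently (rualmozi, milagliuv), so the final letter is not what conditions the rule; the first letter is.
"wasulvog" begins with w-. The one such stem in the data (wahe → waurhe) inserts -ur- after the first vowel (as do teru, hozebe), so the same rule applies.
The other patterns: stems beginning with b- insert -un- after the first vowel; stems beginning with r- insert -al- after the first vowel; stems beginning with l- add mi- … -uv around the stem.
So wasulvog → waursulvog.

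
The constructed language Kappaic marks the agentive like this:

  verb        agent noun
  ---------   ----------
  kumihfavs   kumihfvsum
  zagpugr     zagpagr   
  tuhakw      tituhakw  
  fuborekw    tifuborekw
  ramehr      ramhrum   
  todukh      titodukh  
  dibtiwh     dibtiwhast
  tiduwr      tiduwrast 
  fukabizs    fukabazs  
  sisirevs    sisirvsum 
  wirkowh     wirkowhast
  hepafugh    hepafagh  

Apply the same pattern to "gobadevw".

hepafugh and todukh both end in -h yet inflect differently (hepafagh, titodukh), so the final letter is not what conditions the rule; the second-to-last letter is.
"gobadevw" has second-to-last letter 'v'. The stems whose second-to-last letter is 'v' (sisirevs → sisirvsum, kumihfavs → kumihfvsum) delete the last vowel and add -um.
The other patterns: stems whose second-to-last letter is 'g' or 'z' change the last vowel to 'a'; stems whose second-to-last letter is 'k' add the prefix ti-; stems whose second-to-last letter is 'w' add -ast.
So gobadevw → gobadvwum.

gobadvwum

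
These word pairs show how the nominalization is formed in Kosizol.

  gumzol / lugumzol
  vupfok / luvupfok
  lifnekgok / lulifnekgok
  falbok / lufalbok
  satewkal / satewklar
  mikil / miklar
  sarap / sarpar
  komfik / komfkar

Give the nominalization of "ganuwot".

gumzol and satewkal both end in -l yet inflect differently (lugumzol, satewklar), so the final letter is not what conditions the rule; the last vowel is.
"ganuwot" has last vowel 'o'. The stems whose last vowel is 'o' (gumzol → lugumzol, vupfok → luvupfok, lifnekgok → lulifnekgok) add the prefix lu-.
So ganuwot → luganuwot.

luganuwot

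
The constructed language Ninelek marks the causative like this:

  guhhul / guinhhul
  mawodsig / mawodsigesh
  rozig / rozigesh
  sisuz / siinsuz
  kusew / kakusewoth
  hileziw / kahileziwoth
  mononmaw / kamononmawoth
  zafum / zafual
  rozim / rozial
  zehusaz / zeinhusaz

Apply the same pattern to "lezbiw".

mawodsig and rozim both have last vowel 'i' yet inflect differently (mawodsigesh, rozial), so the last vowel is not what conditions the rule; the final letter is.
"lezbiw" ends in -w. The stems ending in -w (mononmaw → kamononmawoth, hileziw → kahileziwoth, kusew → kakusewoth) add ka- … -oth around the stem.
The other patterns: stems ending in -g add -esh; stems ending in -m drop the final letter and add -al; stems ending in -l or -z insert -in- after the first vowel.
So lezbiw → kalezbiwoth.

kalezbiwoth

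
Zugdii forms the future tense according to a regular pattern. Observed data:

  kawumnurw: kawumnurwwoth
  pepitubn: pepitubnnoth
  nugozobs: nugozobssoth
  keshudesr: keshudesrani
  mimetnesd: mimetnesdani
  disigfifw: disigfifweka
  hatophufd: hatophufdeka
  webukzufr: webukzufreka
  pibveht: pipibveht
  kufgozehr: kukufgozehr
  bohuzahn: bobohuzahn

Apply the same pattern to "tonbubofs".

tonbubofseka

"tonbubofs" has second-to-last letter 'f'. The stems whose second-to-last letter is 'f' (disigfifw → disigfifweka, hatophufd → hatophufdeka, webukzufr → webukzufreka) add -eka.
The other patterns: stems whose second-to-last letter is 'b' or 'r' double the final consonant and add -oth; stems whose second-to-last letter is 's' add -ani; stems whose second-to-last letter is 'h' repeat the first consonant+vowel as a prefix.
So tonbubofs → tonbubofseka.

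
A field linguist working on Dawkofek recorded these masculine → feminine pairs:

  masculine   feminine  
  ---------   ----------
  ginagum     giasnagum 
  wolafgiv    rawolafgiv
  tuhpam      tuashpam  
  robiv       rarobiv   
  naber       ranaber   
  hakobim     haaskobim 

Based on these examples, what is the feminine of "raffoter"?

hakobim and robiv both have last vowel 'i' yet inflect differently (haaskobim, rarobiv), so the last vowel is not what conditions the rule; the final letter is.
"raffoter" ends in -r. The one such stem in the data (naber → ranaber) adds the prefix ra-, so the same rule applies.
The other pattern: stems ending in -m insert -as- after the first vowel.
So raffoter → raraffoter.

raraffoter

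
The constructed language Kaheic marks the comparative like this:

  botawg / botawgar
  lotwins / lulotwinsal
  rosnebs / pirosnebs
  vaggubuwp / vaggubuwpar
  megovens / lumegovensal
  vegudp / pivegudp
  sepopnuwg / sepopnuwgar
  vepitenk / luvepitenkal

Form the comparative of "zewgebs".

"zewgebs" has second-to-last letter 'b'. The one such stem in the data (rosnebs → pirosnebs) adds the prefix pi-, so the same rule applies.
So zewgebs → pizewgebs.

pizewgebs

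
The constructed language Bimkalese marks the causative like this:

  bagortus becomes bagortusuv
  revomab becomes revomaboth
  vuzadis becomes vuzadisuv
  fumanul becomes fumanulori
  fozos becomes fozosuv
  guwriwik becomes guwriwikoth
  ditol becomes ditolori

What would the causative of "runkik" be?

fumanul and bagortus both have last vowel 'u' yet inflect differently (fumanulori, bagortusuv), so the last vowel is not what conditions the rule; the final letter is.
"runkik" ends in -k. The one such stem in the data (guwriwik → guwriwikoth) adds -oth, so the same rule applies.
The other patterns: stems ending in -l add -ori; stems ending in -s add -uv.
So runkik → runkikoth.

runkikoth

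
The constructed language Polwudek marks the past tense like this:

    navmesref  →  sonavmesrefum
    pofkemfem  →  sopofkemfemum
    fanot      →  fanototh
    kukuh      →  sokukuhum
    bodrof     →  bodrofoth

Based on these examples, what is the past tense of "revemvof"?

revemvofoth

bodrof and navmesref both end in -f yet inflect differently (bodrofoth, sonavmesrefum), so the final letter is not what conditions the rule; the last vowel is.
"revemvof" has last vowel 'o'. The stems whose last vowel is 'o' (fanot → fanototh, bodrof → bodrofoth) add -oth.
The other pattern: stems whose last vowel is 'e' or 'u' add so- … -um around the stem.
So revemvof → revemvofoth.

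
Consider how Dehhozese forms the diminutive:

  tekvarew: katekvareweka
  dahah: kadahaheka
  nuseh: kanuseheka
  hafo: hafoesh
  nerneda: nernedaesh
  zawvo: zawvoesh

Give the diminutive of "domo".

domoesh

dahah and nerneda both have last vowel 'a' yet inflect differently (kadahaheka, nernedaesh), so the last vowel is not what conditions the rule; whether the stem ends in a vowel or a consonant is.
"domo" ends in a vowel. The stems ending in a vowel (hafo → hafoesh, nerneda → nernedaesh, zawvo → zawvoesh) add -esh.
So domo → domoesh.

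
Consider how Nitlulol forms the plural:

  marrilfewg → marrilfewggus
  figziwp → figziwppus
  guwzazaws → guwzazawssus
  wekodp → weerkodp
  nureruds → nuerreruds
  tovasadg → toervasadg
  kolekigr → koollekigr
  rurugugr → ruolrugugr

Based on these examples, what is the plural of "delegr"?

deollegr

"delegr" has second-to-last letter 'g'. The stems whose second-to-last letter is 'g' (kolekigr → koollekigr, rurugugr → ruolrugugr) insert -ol- after the first vowel.
So delegr → deollegr.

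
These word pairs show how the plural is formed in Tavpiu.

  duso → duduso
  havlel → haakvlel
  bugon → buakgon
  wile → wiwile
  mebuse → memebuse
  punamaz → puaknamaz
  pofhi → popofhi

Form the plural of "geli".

gegeli

havlel and mebuse both have last vowel 'e' yet inflect differently (haakvlel, memebuse), so the last vowel is not what conditions the rule; whether the stem ends in a vowel or a consonant is.
"geli" ends in a vowel. The stems ending in a vowel (mebuse → memebuse, wile → wiwile, pofhi → popofhi) repeat the first consonant+vowel as a prefix.
The other pattern: stems ending in a consonant insert -ak- after the first vowel.
So geli → gegeli.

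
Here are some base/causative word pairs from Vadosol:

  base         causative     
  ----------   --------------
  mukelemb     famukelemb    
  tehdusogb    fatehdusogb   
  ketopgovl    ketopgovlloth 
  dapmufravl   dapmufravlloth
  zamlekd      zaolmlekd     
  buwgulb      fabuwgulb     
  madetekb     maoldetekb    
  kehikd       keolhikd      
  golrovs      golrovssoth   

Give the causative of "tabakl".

"tabakl" has second-to-last letter 'k'. The stems whose second-to-last letter is 'k' (kehikd → keolhikd, zamlekd → zaolmlekd, madetekb → maoldetekb) insert -ol- after the first vowel.
So tabakl → taolbakl.

taolbakl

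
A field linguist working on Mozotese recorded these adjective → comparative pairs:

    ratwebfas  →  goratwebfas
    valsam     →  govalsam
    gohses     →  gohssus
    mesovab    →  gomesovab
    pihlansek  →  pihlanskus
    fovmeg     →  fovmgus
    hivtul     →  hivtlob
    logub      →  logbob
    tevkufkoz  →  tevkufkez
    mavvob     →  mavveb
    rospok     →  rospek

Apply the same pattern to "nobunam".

gonobunam

rospok and pihlansek both end in -k yet inflect differently (rospek, pihlanskus), so the final letter is not what conditions the rule; the last vowel is.
"nobunam" has last vowel 'a'. The stems whose last vowel is 'a' (valsam → govalsam, ratwebfas → goratwebfas, mesovab → gomesovab) add the prefix go-.
The other patterns: stems whose last vowel is 'o' change the last vowel to 'e'; stems whose last vowel is 'e' delete the last vowel and add -us; stems whose last vowel is 'u' delete the last vowel and add -ob.
So nobunam → gonobunam.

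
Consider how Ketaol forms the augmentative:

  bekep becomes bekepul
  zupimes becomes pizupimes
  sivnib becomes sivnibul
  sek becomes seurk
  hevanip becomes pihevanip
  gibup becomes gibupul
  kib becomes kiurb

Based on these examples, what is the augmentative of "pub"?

"pub" has 1 vowel. The stems with 1 vowel (kib → kiurb, sek → seurk) insert -ur- after the first vowel.
The other patterns: stems with 2 vowels add -ul; stems with 3 vowels add the prefix pi-.
So pub → puurb.

puurb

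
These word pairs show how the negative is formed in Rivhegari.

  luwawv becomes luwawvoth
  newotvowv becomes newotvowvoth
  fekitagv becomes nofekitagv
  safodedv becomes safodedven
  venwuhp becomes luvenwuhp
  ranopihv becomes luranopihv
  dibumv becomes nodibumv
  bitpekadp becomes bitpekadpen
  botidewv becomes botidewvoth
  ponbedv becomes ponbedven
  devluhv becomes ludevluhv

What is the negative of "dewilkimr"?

nodewilkimr

venwuhp and bitpekadp both end in -p yet inflect differently (luvenwuhp, bitpekadpen), so the final letter is not what conditions the rule; the second-to-last letter is.
"dewilkimr" has second-to-last letter 'm'. The one such stem in the data (dibumv → nodibumv) adds the prefix no-, so the same rule applies.
So dewilkimr → nodewilkimr.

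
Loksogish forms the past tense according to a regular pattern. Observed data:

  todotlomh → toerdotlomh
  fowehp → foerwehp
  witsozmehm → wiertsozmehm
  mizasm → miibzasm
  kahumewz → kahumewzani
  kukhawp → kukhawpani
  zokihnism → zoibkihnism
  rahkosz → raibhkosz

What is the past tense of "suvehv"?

rahkosz and kahumewz both end in -z yet inflect differently (raibhkosz, kahumewzani), so the final letter is not what conditions the rule; the second-to-last letter is.
"suvehv" has second-to-last letter 'h'. The stems whose second-to-last letter is 'h' (witsozmehm → wiertsozmehm, fowehp → foerwehp) insert -er- after the first vowel.
The other patterns: stems whose second-to-last letter is 's' insert -ib- after the first vowel; stems whose second-to-last letter is 'w' add -ani.
So suvehv → suervehv.

suervehv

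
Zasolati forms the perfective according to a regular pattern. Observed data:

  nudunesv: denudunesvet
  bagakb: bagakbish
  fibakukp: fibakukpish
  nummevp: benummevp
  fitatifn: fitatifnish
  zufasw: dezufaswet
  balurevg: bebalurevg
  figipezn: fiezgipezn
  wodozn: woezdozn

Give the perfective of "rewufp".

rewufpish

nummevp and fibakukp both end in -p yet inflect differently (benummevp, fibakukpish), so the final letter is not what conditions the rule; the second-to-last letter is.
"rewufp" has second-to-last letter 'f'. The one such stem in the data (fitatifn → fitatifnish) adds -ish, so the same rule applies.
So rewufp → rewufpish.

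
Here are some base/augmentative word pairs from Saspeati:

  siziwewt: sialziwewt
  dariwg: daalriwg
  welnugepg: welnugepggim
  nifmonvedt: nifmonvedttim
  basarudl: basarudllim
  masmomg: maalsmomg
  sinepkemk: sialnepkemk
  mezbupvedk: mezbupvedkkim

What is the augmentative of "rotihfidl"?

rotihfidllim

dariwg and welnugepg both end in -g yet inflect differently (daalriwg, welnugepggim), so the final letter is not what conditions the rule; the second-to-last letter is.
"rotihfidl" has second-to-last letter 'd'. The stems whose second-to-last letter is 'd' (nifmonvedt → nifmonvedttim, mezbupvedk → mezbupvedkkim, basarudl → basarudllim) double the final consonant and add -im.
So rotihfidl → rotihfidllim.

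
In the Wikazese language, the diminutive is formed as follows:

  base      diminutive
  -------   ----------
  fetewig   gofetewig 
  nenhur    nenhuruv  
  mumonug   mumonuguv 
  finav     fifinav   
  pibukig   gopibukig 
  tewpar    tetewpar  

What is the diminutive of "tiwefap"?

titiwefap

tewpar and nenhur both end in -r yet inflect differently (tetewpar, nenhuruv), so the final letter is not what conditions the rule; the last vowel is.
"tiwefap" has last vowel 'a'. The stems whose last vowel is 'a' (finav → fifinav, tewpar → tetewpar) repeat the first consonant+vowel as a prefix.
The other patterns: stems whose last vowel is 'u' add -uv; stems whose last vowel is 'i' add the prefix go-.
So tiwefap → titiwefap.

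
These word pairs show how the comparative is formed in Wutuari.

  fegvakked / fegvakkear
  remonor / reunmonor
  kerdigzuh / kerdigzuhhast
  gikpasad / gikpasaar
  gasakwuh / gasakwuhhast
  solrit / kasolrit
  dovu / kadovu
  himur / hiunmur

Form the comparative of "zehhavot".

"zehhavot" ends in -t. The one such stem in the data (solrit → kasolrit) adds the prefix ka-, so the same rule applies.
So zehhavot → kazehhavot.

kazehhavot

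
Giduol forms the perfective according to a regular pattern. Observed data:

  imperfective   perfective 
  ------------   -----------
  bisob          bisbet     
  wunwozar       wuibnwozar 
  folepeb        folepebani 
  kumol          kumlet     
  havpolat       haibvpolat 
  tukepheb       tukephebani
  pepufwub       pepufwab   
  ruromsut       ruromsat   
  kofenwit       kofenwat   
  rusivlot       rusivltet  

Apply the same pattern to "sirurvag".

"sirurvag" has last vowel 'a'. The stems whose last vowel is 'a' (wunwozar → wuibnwozar, havpolat → haibvpolat) insert -ib- after the first vowel.
The other patterns: stems whose last vowel is 'o' delete the last vowel and add -et; stems whose last vowel is 'e' add -ani; stems whose last vowel is 'i' or 'u' change the last vowel to 'a'.
So sirurvag → siibrurvag.

siibrurvag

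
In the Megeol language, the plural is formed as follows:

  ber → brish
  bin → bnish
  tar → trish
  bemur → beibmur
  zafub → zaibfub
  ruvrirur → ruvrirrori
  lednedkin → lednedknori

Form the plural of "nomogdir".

ber and bemur both end in -r yet inflect differently (brish, beibmur), so the final letter is not what conditions the rule; the number of vowels is.
"nomogdir" has 3 vowels. The stems with 3 vowels (ruvrirur → ruvrirrori, lednedkin → lednedknori) delete the last vowel and add -ori.
The other patterns: stems with 1 vowel delete the last vowel and add -ish; stems with 2 vowels insert -ib- after the first vowel.
So nomogdir → nomogdrori.

nomogdrori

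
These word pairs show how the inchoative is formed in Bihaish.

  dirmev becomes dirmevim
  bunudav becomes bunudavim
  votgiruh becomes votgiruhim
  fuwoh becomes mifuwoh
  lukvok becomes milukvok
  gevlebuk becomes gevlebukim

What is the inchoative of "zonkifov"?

fuwoh and votgiruh both end in -h yet inflect differently (mifuwoh, votgiruhim), so the final letter is not what conditions the rule; the last vowel is.
"zonkifov" has last vowel 'o'. The stems whose last vowel is 'o' (fuwoh → mifuwoh, lukvok → milukvok) add the prefix mi-.
So zonkifov → mizonkifov.

mizonkifov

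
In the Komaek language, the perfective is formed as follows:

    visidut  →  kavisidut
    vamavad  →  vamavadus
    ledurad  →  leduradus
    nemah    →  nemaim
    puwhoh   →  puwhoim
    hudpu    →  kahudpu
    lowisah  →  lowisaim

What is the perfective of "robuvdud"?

lowisah and vamavad both have last vowel 'a' yet inflect differently (lowisaim, vamavadus), so the last vowel is not what conditions the rule; the final letter is.
"robuvdud" ends in -d. The stems ending in -d (vamavad → vamavadus, ledurad → leduradus) add -us.
The other patterns: stems ending in -h drop the final letter and add -im; stems ending in -t or -u add the prefix ka-.
So robuvdud → robuvdudus.

robuvdudus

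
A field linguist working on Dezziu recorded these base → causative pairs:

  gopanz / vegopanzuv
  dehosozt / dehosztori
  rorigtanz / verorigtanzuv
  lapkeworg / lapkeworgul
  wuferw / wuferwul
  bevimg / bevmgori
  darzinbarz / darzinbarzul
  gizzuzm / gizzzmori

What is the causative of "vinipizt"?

vinipztori

darzinbarz and rorigtanz both end in -z yet inflect differently (darzinbarzul, verorigtanzuv), so the final letter is not what conditions the rule; the second-to-last letter is.
"vinipizt" has second-to-last letter 'z'. The stems whose second-to-last letter is 'z' (dehosozt → dehosztori, gizzuzm → gizzzmori) delete the last vowel and add -ori.
So vinipizt → vinipztori.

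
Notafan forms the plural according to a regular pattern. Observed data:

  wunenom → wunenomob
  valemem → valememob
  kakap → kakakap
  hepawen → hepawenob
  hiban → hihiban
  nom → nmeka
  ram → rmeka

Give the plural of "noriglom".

hiban and hepawen both end in -n yet inflect differently (hihiban, hepawenob), so the final letter is not what conditions the rule; the number of vowels is.
"noriglom" has 3 vowels. The stems with 3 vowels (hepawen → hepawenob, wunenom → wunenomob, valemem → valememob) add -ob.
So noriglom → noriglomob.

noriglomob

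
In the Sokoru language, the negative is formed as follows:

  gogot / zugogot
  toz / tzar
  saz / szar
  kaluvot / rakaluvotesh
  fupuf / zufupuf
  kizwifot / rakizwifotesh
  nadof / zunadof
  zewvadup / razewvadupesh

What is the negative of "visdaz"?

gogot and kizwifot both end in -t yet inflect differently (zugogot, rakizwifotesh), so the final letter is not what conditions the rule; the number of vowels is.
"visdaz" has 2 vowels. The stems with 2 vowels (gogot → zugogot, fupuf → zufupuf, nadof → zunadof) add the prefix zu-.
The other patterns: stems with 1 vowel delete the last vowel and add -ar; stems with 3 vowels add ra- … -esh around the stem.
So visdaz → zuvisdaz.

zuvisdaz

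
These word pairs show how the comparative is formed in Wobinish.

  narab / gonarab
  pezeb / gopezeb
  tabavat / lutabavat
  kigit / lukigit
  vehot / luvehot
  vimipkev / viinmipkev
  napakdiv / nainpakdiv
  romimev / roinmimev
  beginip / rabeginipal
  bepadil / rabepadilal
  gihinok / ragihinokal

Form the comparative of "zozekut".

luzozekut

narab and tabavat both have last vowel 'a' yet inflect differently (gonarab, lutabavat), so the last vowel is not what conditions the rule; the final letter is.
"zozekut" ends in -t. The stems ending in -t (tabavat → lutabavat, kigit → lukigit, vehot → luvehot) add the prefix lu-.
So zozekut → luzozekut.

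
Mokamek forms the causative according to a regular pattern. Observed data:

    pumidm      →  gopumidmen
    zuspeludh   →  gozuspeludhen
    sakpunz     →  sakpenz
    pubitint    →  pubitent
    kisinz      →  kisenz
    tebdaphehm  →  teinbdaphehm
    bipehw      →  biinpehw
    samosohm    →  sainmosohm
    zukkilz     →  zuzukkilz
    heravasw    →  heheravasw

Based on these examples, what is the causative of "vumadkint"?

vumadkent

pumidm and tebdaphehm both end in -m yet inflect differently (gopumidmen, teinbdaphehm), so the final letter is not what conditions the rule; the second-to-last letter is.
"vumadkint" has second-to-last letter 'n'. The stems whose second-to-last letter is 'n' (sakpunz → sakpenz, pubitint → pubitent, kisinz → kisenz) change the last vowel to 'e'.
The other patterns: stems whose second-to-last letter is 'd' add go- … -en around the stem; stems whose second-to-last letter is 'h' insert -in- after the first vowel; stems whose second-to-last letter is 'l' or 's' repeat the first consonant+vowel as a prefix.
So vumadkint → vumadkent.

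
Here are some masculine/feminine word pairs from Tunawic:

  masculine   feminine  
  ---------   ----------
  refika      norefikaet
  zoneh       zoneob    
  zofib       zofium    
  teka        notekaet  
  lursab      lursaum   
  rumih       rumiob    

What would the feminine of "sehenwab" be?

sehenwaum

rumih and zofib both have last vowel 'i' yet inflect differently (rumiob, zofium), so the last vowel is not what conditions the rule; the final letter is.
"sehenwab" ends in -b. The stems ending in -b (lursab → lursaum, zofib → zofium) drop the final letter and add -um.
The other patterns: stems ending in -h drop the final letter and add -ob; stems ending in -a add no- … -et around the stem.
So sehenwab → sehenwaum.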